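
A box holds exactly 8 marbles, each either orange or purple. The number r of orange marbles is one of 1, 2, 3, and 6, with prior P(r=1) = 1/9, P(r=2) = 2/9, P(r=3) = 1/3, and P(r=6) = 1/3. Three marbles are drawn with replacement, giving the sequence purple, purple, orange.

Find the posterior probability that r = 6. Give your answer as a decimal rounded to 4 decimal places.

For each hypothesis, P(data | H) works out to: P(data | r = 1) = (7/8)(7/8)(1/8) = 0.095703; P(data | r = 2) = (6/8)(6/8)(2/8) = 0.14062; P(data | r = 3) = (5/8)(5/8)(3/8) = 0.14648; P(data | r = 6) = (2/8)(2/8)(6/8) = 0.046875.
Multiplying each by its prior: 1/9 · 0.095703 = 0.010634, 2/9 · 0.14062 = 0.03125, 1/3 · 0.14648 = 0.048828, 1/3 · 0.046875 = 0.015625; these sum to 0.10634.
By Bayes' rule, P(r = 6 | data) = (0.015625) / (0.10634) = 0.14694.

0.1469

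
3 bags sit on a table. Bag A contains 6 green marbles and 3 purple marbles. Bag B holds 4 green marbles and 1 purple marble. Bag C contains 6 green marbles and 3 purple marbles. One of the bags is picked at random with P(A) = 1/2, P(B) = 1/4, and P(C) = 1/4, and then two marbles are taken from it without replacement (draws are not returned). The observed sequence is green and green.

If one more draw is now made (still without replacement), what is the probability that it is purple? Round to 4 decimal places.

Compute the likelihood of the observed sequence for each case: P(data | bag A) = (6/9)(5/8) = 5/12; P(data | bag B) = (4/5)(3/4) = 3/5; P(data | bag C) = (6/9)(5/8) = 5/12.
Weighting by the prior gives 1/2 · 5/12 = 5/24, 1/4 · 3/5 = 3/20, 1/4 · 5/12 = 5/48; with total 37/80.
Normalising, the posterior is P(bag A | data) = 50/111, P(bag B | data) = 12/37, P(bag C | data) = 25/111.
Averaging over the posterior, P(purple next | data) = (3/7)(50/111) + (1/3)(12/37) + (3/7)(25/111) = 103/259.

0.3977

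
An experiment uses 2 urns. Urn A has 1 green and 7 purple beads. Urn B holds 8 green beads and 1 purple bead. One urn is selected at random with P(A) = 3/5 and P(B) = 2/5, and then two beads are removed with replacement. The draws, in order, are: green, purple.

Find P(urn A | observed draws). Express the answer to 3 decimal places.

0.624

For each hypothesis, P(data | H) works out to: P(data | urn A) = (1/8)(7/8) = 0.10938; P(data | urn B) = (8/9)(1/9) = 0.098765.
Multiplying each by its prior: 3/5 · 0.10938 = 0.065625, 2/5 · 0.098765 = 0.039506; summing to 0.10513.
Therefore the posterior P(urn A | data) = (0.065625) / (0.10513) = 0.62422.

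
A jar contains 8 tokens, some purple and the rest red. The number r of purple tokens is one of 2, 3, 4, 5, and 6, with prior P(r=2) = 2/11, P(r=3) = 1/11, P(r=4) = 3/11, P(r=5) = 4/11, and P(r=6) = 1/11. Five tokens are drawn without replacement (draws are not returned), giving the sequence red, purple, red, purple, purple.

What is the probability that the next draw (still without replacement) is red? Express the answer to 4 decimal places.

Compute the likelihood of the observed sequence for each case: P(data | r = 2) = (6/8)(2/7)(5/6)(1/5)(0/4) = 0; P(data | r = 3) = (5/8)(3/7)(4/6)(2/5)(1/4) = 0.017857; P(data | r = 4) = (4/8)(4/7)(3/6)(3/5)(2/4) = 0.042857; P(data | r = 5) = (3/8)(5/7)(2/6)(4/5)(3/4) = 0.053571; P(data | r = 6) = (2/8)(6/7)(1/6)(5/5)(4/4) = 0.035714.
Multiplying each by its prior: 2/11 · 0 = 0, 1/11 · 0.017857 = 0.0016234, 3/11 · 0.042857 = 0.011688, 4/11 · 0.053571 = 0.019481, 1/11 · 0.035714 = 0.0032468; these sum to 0.036039.
Dividing through by the total gives posterior P(r = 2 | data) = 0, P(r = 3 | data) = 0.045045, P(r = 4 | data) = 0.32432, P(r = 5 | data) = 0.54054, P(r = 6 | data) = 0.09009.
So P(red next | data) = Σ P(red next | H) P(H | data) = (1)(0.045045) + (2/3)(0.32432) + (1/3)(0.54054) + (0)(0.09009) = 0.44144.

0.4414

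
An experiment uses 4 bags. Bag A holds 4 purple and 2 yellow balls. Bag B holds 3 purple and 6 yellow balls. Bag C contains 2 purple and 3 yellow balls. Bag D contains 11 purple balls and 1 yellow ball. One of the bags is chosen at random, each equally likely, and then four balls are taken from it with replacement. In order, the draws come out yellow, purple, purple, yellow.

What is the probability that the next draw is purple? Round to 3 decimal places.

0.479

The likelihood of the observed sequence under each hypothesis: P(data | bag A) = (2/6)(4/6)(4/6)(2/6) = 0.049383; P(data | bag B) = (6/9)(3/9)(3/9)(6/9) = 0.049383; P(data | bag C) = (3/5)(2/5)(2/5)(3/5) = 0.0576; P(data | bag D) = (1/12)(11/12)(11/12)(1/12) = 0.0058353.
Multiplying each by its prior: 1/4 · 0.049383 = 0.012346, 1/4 · 0.049383 = 0.012346, 1/4 · 0.0576 = 0.0144, 1/4 · 0.0058353 = 0.0014588; summing to 0.04055.
Normalising, the posterior is P(bag A | data) = 0.30445, P(bag B | data) = 0.30445, P(bag C | data) = 0.35512, P(bag D | data) = 0.035976.
The predictive probability is P(purple next | data) = (2/3)(0.30445) + (1/3)(0.30445) + (2/5)(0.35512) + (11/12)(0.035976) = 0.47948.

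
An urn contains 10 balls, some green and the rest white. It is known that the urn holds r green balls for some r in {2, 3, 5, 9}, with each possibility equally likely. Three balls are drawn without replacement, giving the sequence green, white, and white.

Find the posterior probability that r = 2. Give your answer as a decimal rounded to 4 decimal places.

0.3314

The likelihood of the observed sequence under each hypothesis: P(data | r = 2) = (2/10)(8/9)(7/8) = 0.15556; P(data | r = 3) = (3/10)(7/9)(6/8) = 0.175; P(data | r = 5) = (5/10)(5/9)(4/8) = 0.13889; P(data | r = 9) = (9/10)(1/9)(0/8) = 0.
Multiplying each by its prior: 1/4 · 0.15556 = 0.038889, 1/4 · 0.175 = 0.04375, 1/4 · 0.13889 = 0.034722, 1/4 · 0 = 0; these sum to 0.11736.
By Bayes' rule, P(r = 2 | data) = (0.038889) / (0.11736) = 0.33136.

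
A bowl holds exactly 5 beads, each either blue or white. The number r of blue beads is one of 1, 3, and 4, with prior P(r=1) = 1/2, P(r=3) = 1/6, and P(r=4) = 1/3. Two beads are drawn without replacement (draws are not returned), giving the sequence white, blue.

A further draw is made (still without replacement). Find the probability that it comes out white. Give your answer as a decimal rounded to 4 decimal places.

Compute the likelihood of the observed sequence for each case: P(data | r = 1) = (4/5)(1/4) = 1/5; P(data | r = 3) = (2/5)(3/4) = 3/10; P(data | r = 4) = (1/5)(4/4) = 1/5.
The prior-weighted likelihoods are 1/2 · 1/5 = 1/10, 1/6 · 3/10 = 1/20, 1/3 · 1/5 = 1/15; these sum to 13/60.
The posterior is then P(r = 1 | data) = 6/13, P(r = 3 | data) = 3/13, P(r = 4 | data) = 4/13.
The predictive probability is P(white next | data) = (1)(6/13) + (1/3)(3/13) + (0)(4/13) = 7/13.

0.5385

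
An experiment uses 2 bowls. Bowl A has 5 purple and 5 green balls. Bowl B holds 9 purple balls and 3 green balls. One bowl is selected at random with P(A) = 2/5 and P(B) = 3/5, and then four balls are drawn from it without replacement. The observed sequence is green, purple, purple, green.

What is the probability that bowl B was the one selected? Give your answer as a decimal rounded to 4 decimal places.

The likelihood of the observed sequence under each hypothesis: P(data | bowl A) = (5/10)(5/9)(4/8)(4/7) = 0.079365; P(data | bowl B) = (3/12)(9/11)(8/10)(2/9) = 0.036364.
Multiplying each by its prior: 2/5 · 0.079365 = 0.031746, 3/5 · 0.036364 = 0.021818; with total 0.053564.
Therefore the posterior P(bowl B | data) = (0.021818) / (0.053564) = 0.40733.

0.4073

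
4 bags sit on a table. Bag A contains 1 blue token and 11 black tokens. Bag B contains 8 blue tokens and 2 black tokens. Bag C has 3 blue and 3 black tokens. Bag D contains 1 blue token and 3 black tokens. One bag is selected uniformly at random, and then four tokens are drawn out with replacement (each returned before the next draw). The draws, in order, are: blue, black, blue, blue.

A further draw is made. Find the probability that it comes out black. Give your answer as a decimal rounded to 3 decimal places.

Under each hypothesis, the probability of the observed sequence is: P(data | bag A) = (1/12)(11/12)(1/12)(1/12) = 0.00053048; P(data | bag B) = (8/10)(2/10)(8/10)(8/10) = 0.1024; P(data | bag C) = (3/6)(3/6)(3/6)(3/6) = 0.0625; P(data | bag D) = (1/4)(3/4)(1/4)(1/4) = 0.011719.
Weighting by the prior gives 1/4 · 0.00053048 = 0.00013262, 1/4 · 0.1024 = 0.0256, 1/4 · 0.0625 = 0.015625, 1/4 · 0.011719 = 0.0029297; summing to 0.044287.
Dividing through by the total gives posterior P(bag A | data) = 0.0029945, P(bag B | data) = 0.57804, P(bag C | data) = 0.35281, P(bag D | data) = 0.066152.
Averaging over the posterior, P(black next | data) = (11/12)(0.0029945) + (1/5)(0.57804) + (1/2)(0.35281) + (3/4)(0.066152) = 0.34437.

0.344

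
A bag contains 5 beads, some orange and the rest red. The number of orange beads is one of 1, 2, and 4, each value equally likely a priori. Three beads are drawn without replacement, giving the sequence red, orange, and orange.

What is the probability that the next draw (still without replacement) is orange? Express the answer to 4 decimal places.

Under each hypothesis, the probability of the observed sequence is: P(data | r = 1) = (4/5)(1/4)(0/3) = 0; P(data | r = 2) = (3/5)(2/4)(1/3) = 1/10; P(data | r = 4) = (1/5)(4/4)(3/3) = 1/5.
Multiplying each by its prior: 1/3 · 0 = 0, 1/3 · 1/10 = 1/30, 1/3 · 1/5 = 1/15; summing to 1/10.
Dividing through by the total gives posterior P(r = 1 | data) = 0, P(r = 2 | data) = 1/3, P(r = 4 | data) = 2/3.
The predictive probability is P(orange next | data) = (0)(1/3) + (1)(2/3) = 2/3.

0.6667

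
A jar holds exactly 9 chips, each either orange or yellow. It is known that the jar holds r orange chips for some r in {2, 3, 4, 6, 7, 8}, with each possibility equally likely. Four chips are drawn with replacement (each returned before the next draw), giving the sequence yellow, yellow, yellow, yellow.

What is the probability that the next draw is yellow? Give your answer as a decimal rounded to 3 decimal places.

0.703

For each hypothesis, P(data | H) works out to: P(data | r = 2) = (7/9)(7/9)(7/9)(7/9) = 0.36595; P(data | r = 3) = (6/9)(6/9)(6/9)(6/9) = 0.19753; P(data | r = 4) = (5/9)(5/9)(5/9)(5/9) = 0.09526; P(data | r = 6) = (3/9)(3/9)(3/9)(3/9) = 0.012346; P(data | r = 7) = (2/9)(2/9)(2/9)(2/9) = 0.0024387; P(data | r = 8) = (1/9)(1/9)(1/9)(1/9) = 0.00015242.
Multiplying each by its prior: 1/6 · 0.36595 = 0.060992, 1/6 · 0.19753 = 0.032922, 1/6 · 0.09526 = 0.015877, 1/6 · 0.012346 = 0.0020576, 1/6 · 0.0024387 = 0.00040644, 1/6 · 0.00015242 = 2.5403e-05; these sum to 0.11228.
Normalising, the posterior is P(r = 2 | data) = 0.54321, P(r = 3 | data) = 0.29321, P(r = 4 | data) = 0.1414, P(r = 6 | data) = 0.018326, P(r = 7 | data) = 0.0036199, P(r = 8 | data) = 0.00022624.
The predictive probability is P(yellow next | data) = (7/9)(0.54321) + (2/3)(0.29321) + (5/9)(0.1414) + (1/3)(0.018326) + (2/9)(0.0036199) + (1/9)(0.00022624) = 0.70347.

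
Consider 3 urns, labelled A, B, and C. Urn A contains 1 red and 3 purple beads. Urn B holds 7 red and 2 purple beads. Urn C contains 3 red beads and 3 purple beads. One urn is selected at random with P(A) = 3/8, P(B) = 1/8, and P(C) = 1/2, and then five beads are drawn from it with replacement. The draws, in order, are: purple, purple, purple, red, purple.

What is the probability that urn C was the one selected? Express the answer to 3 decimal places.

Under each hypothesis, the probability of the observed sequence is: P(data | urn A) = (3/4)(3/4)(3/4)(1/4)(3/4) = 0.079102; P(data | urn B) = (2/9)(2/9)(2/9)(7/9)(2/9) = 0.0018967; P(data | urn C) = (3/6)(3/6)(3/6)(3/6)(3/6) = 0.03125.
Multiplying each by its prior: 3/8 · 0.079102 = 0.029663, 1/8 · 0.0018967 = 0.00023709, 1/2 · 0.03125 = 0.015625; summing to 0.045525.
Hence P(urn C | data) = (0.015625) / (0.045525) = 0.34322.

0.343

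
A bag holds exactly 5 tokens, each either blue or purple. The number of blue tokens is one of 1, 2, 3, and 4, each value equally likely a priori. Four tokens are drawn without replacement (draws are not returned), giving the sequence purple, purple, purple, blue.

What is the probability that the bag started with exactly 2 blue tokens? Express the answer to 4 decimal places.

The likelihood of the observed sequence under each hypothesis: P(data | r = 1) = (4/5)(3/4)(2/3)(1/2) = 1/5; P(data | r = 2) = (3/5)(2/4)(1/3)(2/2) = 1/10; P(data | r = 3) = (2/5)(1/4)(0/3) = 0; P(data | r = 4) = (1/5)(0/4) = 0.
The prior-weighted likelihoods are 1/4 · 1/5 = 1/20, 1/4 · 1/10 = 1/40, 1/4 · 0 = 0, 1/4 · 0 = 0; these sum to 3/40.
By Bayes' rule, P(r = 2 | data) = (1/40) / (3/40) = 1/3.

0.3333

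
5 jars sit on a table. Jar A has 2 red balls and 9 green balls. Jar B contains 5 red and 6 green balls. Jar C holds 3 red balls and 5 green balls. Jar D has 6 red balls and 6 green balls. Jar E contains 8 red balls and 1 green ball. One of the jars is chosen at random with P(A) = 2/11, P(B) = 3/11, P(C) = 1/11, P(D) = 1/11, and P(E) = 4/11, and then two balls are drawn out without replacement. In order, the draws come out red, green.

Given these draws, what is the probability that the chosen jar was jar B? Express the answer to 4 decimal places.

Compute the likelihood of the observed sequence for each case: P(data | jar A) = (2/11)(9/10) = 0.16364; P(data | jar B) = (5/11)(6/10) = 0.27273; P(data | jar C) = (3/8)(5/7) = 0.26786; P(data | jar D) = (6/12)(6/11) = 0.27273; P(data | jar E) = (8/9)(1/8) = 0.11111.
Weighting by the prior gives 2/11 · 0.16364 = 0.029752, 3/11 · 0.27273 = 0.07438, 1/11 · 0.26786 = 0.024351, 1/11 · 0.27273 = 0.024793, 4/11 · 0.11111 = 0.040404; with total 0.19368.
Therefore the posterior P(jar B | data) = (0.07438) / (0.19368) = 0.38404.

0.3840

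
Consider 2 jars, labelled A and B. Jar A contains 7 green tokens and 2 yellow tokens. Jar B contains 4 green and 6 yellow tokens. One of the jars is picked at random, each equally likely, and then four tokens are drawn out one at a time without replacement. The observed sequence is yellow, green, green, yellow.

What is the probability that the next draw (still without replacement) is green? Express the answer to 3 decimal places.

For each hypothesis, P(data | H) works out to: P(data | jar A) = (2/9)(7/8)(6/7)(1/6) = 1/36; P(data | jar B) = (6/10)(4/9)(3/8)(5/7) = 1/14.
Weighting by the prior gives 1/2 · 1/36 = 1/72, 1/2 · 1/14 = 1/28; summing to 25/504.
Dividing through by the total gives posterior P(jar A | data) = 7/25, P(jar B | data) = 18/25.
So P(green next | data) = Σ P(green next | H) P(H | data) = (1)(7/25) + (1/3)(18/25) = 13/25.

0.520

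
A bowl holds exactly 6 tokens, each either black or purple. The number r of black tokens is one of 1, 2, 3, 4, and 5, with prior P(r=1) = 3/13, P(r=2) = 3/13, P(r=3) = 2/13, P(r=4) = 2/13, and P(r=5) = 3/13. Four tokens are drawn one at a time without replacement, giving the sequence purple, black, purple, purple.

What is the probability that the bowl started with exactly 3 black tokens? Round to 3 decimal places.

For each hypothesis, P(data | H) works out to: P(data | r = 1) = (5/6)(1/5)(4/4)(3/3) = 1/6; P(data | r = 2) = (4/6)(2/5)(3/4)(2/3) = 2/15; P(data | r = 3) = (3/6)(3/5)(2/4)(1/3) = 1/20; P(data | r = 4) = (2/6)(4/5)(1/4)(0/3) = 0; P(data | r = 5) = (1/6)(5/5)(0/4) = 0.
Weighting by the prior gives 3/13 · 1/6 = 1/26, 3/13 · 2/15 = 2/65, 2/13 · 1/20 = 1/130, 2/13 · 0 = 0, 3/13 · 0 = 0; summing to 1/13.
So P(r = 3 | data) = (1/130) / (1/13) = 1/10.

0.100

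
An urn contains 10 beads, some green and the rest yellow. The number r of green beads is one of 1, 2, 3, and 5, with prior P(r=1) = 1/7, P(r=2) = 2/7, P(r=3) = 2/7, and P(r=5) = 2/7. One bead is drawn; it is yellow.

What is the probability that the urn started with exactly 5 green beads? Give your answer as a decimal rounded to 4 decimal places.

Under each hypothesis, the probability of this draw is: P(data | r = 1) = (9/10) = 9/10; P(data | r = 2) = (8/10) = 4/5; P(data | r = 3) = (7/10) = 7/10; P(data | r = 5) = (5/10) = 1/2.
Multiplying each by its prior: 1/7 · 9/10 = 9/70, 2/7 · 4/5 = 8/35, 2/7 · 7/10 = 1/5, 2/7 · 1/2 = 1/7; with total 7/10.
Therefore the posterior P(r = 5 | data) = (1/7) / (7/10) = 10/49.

0.2041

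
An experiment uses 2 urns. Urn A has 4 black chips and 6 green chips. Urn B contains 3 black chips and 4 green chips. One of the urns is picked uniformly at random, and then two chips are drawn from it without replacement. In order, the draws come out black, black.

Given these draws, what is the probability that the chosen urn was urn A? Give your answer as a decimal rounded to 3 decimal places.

0.483

Compute the likelihood of the observed sequence for each case: P(data | urn A) = (4/10)(3/9) = 2/15; P(data | urn B) = (3/7)(2/6) = 1/7.
Multiplying each by its prior: 1/2 · 2/15 = 1/15, 1/2 · 1/7 = 1/14; these sum to 29/210.
By Bayes' rule, P(urn A | data) = (1/15) / (29/210) = 14/29.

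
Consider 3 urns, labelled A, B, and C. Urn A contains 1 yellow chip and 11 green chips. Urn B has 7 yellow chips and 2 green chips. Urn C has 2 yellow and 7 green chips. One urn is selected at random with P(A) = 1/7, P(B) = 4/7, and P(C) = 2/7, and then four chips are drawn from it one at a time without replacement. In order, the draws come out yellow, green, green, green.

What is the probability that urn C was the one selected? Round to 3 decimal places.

0.769

Compute the likelihood of the observed sequence for each case: P(data | urn A) = (1/12)(11/11)(10/10)(9/9) = 1/12; P(data | urn B) = (7/9)(2/8)(1/7)(0/6) = 0; P(data | urn C) = (2/9)(7/8)(6/7)(5/6) = 5/36.
The prior-weighted likelihoods are 1/7 · 1/12 = 1/84, 4/7 · 0 = 0, 2/7 · 5/36 = 5/126; these sum to 13/252.
Therefore the posterior P(urn C | data) = (5/126) / (13/252) = 10/13.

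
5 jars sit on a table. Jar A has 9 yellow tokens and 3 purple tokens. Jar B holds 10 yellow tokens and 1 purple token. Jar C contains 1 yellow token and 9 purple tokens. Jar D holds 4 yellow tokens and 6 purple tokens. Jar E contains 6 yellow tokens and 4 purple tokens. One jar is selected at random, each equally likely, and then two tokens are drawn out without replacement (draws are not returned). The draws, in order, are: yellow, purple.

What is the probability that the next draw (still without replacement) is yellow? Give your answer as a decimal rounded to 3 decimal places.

Under each hypothesis, the probability of the observed sequence is: P(data | jar A) = (9/12)(3/11) = 0.20455; P(data | jar B) = (10/11)(1/10) = 0.090909; P(data | jar C) = (1/10)(9/9) = 0.1; P(data | jar D) = (4/10)(6/9) = 0.26667; P(data | jar E) = (6/10)(4/9) = 0.26667.
Multiplying each by its prior: 1/5 · 0.20455 = 0.040909, 1/5 · 0.090909 = 0.018182, 1/5 · 0.1 = 0.02, 1/5 · 0.26667 = 0.053333, 1/5 · 0.26667 = 0.053333; these sum to 0.18576.
Normalising, the posterior is P(jar A | data) = 0.22023, P(jar B | data) = 0.097879, P(jar C | data) = 0.10767, P(jar D | data) = 0.28711, P(jar E | data) = 0.28711.
The predictive probability is P(yellow next | data) = (4/5)(0.22023) + (1)(0.097879) + (0)(0.10767) + (3/8)(0.28711) + (5/8)(0.28711) = 0.56117.

0.561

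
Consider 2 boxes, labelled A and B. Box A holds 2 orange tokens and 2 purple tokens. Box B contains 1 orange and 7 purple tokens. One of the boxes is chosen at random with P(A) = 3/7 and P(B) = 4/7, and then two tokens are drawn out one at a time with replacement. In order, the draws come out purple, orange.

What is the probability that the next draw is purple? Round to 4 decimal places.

Compute the likelihood of the observed sequence for each case: P(data | box A) = (2/4)(2/4) = 1/4; P(data | box B) = (7/8)(1/8) = 7/64.
Multiplying each by its prior: 3/7 · 1/4 = 3/28, 4/7 · 7/64 = 1/16; with total 19/112.
Normalising, the posterior is P(box A | data) = 12/19, P(box B | data) = 7/19.
Averaging over the posterior, P(purple next | data) = (1/2)(12/19) + (7/8)(7/19) = 97/152.

0.6382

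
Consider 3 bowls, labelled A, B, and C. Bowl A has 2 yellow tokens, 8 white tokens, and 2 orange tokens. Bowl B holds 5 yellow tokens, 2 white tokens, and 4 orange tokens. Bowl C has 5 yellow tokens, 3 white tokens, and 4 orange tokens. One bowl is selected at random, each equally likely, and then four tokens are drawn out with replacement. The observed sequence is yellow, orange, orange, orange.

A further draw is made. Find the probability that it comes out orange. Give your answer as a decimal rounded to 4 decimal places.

For each hypothesis, P(data | H) works out to: P(data | bowl A) = (2/12)(2/12)(2/12)(2/12) = 0.0007716; P(data | bowl B) = (5/11)(4/11)(4/11)(4/11) = 0.021856; P(data | bowl C) = (5/12)(4/12)(4/12)(4/12) = 0.015432.
The prior-weighted likelihoods are 1/3 · 0.0007716 = 0.0002572, 1/3 · 0.021856 = 0.0072855, 1/3 · 0.015432 = 0.005144; with total 0.012687.
The posterior is then P(bowl A | data) = 0.020273, P(bowl B | data) = 0.57426, P(bowl C | data) = 0.40547.
Averaging over the posterior, P(orange next | data) = (1/6)(0.020273) + (4/11)(0.57426) + (1/3)(0.40547) = 0.34736.

0.3474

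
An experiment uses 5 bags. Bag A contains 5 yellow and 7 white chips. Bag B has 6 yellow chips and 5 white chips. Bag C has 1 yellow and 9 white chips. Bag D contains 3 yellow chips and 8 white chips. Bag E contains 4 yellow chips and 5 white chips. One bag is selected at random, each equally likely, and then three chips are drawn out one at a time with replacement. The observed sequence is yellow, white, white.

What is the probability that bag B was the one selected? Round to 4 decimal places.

Under each hypothesis, the probability of the observed sequence is: P(data | bag A) = (5/12)(7/12)(7/12) = 0.14178; P(data | bag B) = (6/11)(5/11)(5/11) = 0.1127; P(data | bag C) = (1/10)(9/10)(9/10) = 0.081; P(data | bag D) = (3/11)(8/11)(8/11) = 0.14425; P(data | bag E) = (4/9)(5/9)(5/9) = 0.13717.
The prior-weighted likelihoods are 1/5 · 0.14178 = 0.028356, 1/5 · 0.1127 = 0.022539, 1/5 · 0.081 = 0.0162, 1/5 · 0.14425 = 0.02885, 1/5 · 0.13717 = 0.027435; these sum to 0.12338.
So P(bag B | data) = (0.022539) / (0.12338) = 0.18268.

0.1827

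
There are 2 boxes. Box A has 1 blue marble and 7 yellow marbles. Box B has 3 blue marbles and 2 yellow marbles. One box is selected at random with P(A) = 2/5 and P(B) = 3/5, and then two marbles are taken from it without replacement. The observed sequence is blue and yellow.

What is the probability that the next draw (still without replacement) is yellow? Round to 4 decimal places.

Compute the likelihood of the observed sequence for each case: P(data | box A) = (1/8)(7/7) = 1/8; P(data | box B) = (3/5)(2/4) = 3/10.
Weighting by the prior gives 2/5 · 1/8 = 1/20, 3/5 · 3/10 = 9/50; these sum to 23/100.
Dividing through by the total gives posterior P(box A | data) = 5/23, P(box B | data) = 18/23.
So P(yellow next | data) = Σ P(yellow next | H) P(H | data) = (1)(5/23) + (1/3)(18/23) = 11/23.

0.4783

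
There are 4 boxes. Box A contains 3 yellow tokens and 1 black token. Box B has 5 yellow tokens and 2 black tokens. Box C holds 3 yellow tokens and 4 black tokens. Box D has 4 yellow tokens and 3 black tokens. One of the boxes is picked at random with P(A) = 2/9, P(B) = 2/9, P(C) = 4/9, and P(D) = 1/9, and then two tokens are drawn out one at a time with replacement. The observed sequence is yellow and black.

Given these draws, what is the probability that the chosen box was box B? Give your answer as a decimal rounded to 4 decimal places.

0.2033

The likelihood of the observed sequence under each hypothesis: P(data | box A) = (3/4)(1/4) = 0.1875; P(data | box B) = (5/7)(2/7) = 0.20408; P(data | box C) = (3/7)(4/7) = 0.2449; P(data | box D) = (4/7)(3/7) = 0.2449.
Multiplying each by its prior: 2/9 · 0.1875 = 0.041667, 2/9 · 0.20408 = 0.045351, 4/9 · 0.2449 = 0.10884, 1/9 · 0.2449 = 0.027211; summing to 0.22307.
Therefore the posterior P(box B | data) = (0.045351) / (0.22307) = 0.2033.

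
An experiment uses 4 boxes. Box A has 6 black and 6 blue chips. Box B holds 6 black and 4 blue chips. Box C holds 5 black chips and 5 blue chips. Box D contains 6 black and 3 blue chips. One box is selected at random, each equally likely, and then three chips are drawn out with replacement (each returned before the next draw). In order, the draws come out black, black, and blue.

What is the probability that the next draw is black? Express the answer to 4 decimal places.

0.5721

The likelihood of the observed sequence under each hypothesis: P(data | box A) = (6/12)(6/12)(6/12) = 0.125; P(data | box B) = (6/10)(6/10)(4/10) = 0.144; P(data | box C) = (5/10)(5/10)(5/10) = 0.125; P(data | box D) = (6/9)(6/9)(3/9) = 0.14815.
The prior-weighted likelihoods are 1/4 · 0.125 = 0.03125, 1/4 · 0.144 = 0.036, 1/4 · 0.125 = 0.03125, 1/4 · 0.14815 = 0.037037; with total 0.13554.
Normalising, the posterior is P(box A | data) = 0.23056, P(box B | data) = 0.26561, P(box C | data) = 0.23056, P(box D | data) = 0.27326.
Averaging over the posterior, P(black next | data) = (1/2)(0.23056) + (3/5)(0.26561) + (1/2)(0.23056) + (2/3)(0.27326) = 0.5721.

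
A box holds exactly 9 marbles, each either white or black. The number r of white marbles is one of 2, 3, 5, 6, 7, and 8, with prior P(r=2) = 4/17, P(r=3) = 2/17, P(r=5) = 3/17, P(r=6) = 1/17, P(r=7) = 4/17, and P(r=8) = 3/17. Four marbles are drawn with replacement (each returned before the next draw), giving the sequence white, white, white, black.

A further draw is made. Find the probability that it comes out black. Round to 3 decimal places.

For each hypothesis, P(data | H) works out to: P(data | r = 2) = (2/9)(2/9)(2/9)(7/9) = 0.0085353; P(data | r = 3) = (3/9)(3/9)(3/9)(6/9) = 0.024691; P(data | r = 5) = (5/9)(5/9)(5/9)(4/9) = 0.076208; P(data | r = 6) = (6/9)(6/9)(6/9)(3/9) = 0.098765; P(data | r = 7) = (7/9)(7/9)(7/9)(2/9) = 0.10456; P(data | r = 8) = (8/9)(8/9)(8/9)(1/9) = 0.078037.
Weighting by the prior gives 4/17 · 0.0085353 = 0.0020083, 2/17 · 0.024691 = 0.0029049, 3/17 · 0.076208 = 0.013448, 1/17 · 0.098765 = 0.0058097, 4/17 · 0.10456 = 0.024602, 3/17 · 0.078037 = 0.013771; with total 0.062544.
Dividing through by the total gives posterior P(r = 2 | data) = 0.03211, P(r = 3 | data) = 0.046445, P(r = 5 | data) = 0.21502, P(r = 6 | data) = 0.09289, P(r = 7 | data) = 0.39335, P(r = 8 | data) = 0.22018.
Averaging over the posterior, P(black next | data) = (7/9)(0.03211) + (2/3)(0.046445) + (4/9)(0.21502) + (1/3)(0.09289) + (2/9)(0.39335) + (1/9)(0.22018) = 0.29434.

0.294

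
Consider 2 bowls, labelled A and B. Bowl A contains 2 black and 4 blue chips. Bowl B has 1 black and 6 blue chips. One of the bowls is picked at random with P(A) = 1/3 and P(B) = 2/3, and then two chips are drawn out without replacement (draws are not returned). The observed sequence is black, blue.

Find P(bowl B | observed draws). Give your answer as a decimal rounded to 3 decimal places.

The likelihood of the observed sequence under each hypothesis: P(data | bowl A) = (2/6)(4/5) = 4/15; P(data | bowl B) = (1/7)(6/6) = 1/7.
Weighting by the prior gives 1/3 · 4/15 = 4/45, 2/3 · 1/7 = 2/21; these sum to 58/315.
Hence P(bowl B | data) = (2/21) / (58/315) = 15/29.

0.517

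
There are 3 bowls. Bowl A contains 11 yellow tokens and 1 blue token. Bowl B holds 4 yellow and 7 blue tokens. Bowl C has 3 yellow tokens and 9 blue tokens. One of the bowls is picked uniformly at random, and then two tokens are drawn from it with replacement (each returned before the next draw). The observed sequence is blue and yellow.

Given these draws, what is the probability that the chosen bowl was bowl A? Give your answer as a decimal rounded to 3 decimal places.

0.154

The likelihood of the observed sequence under each hypothesis: P(data | bowl A) = (1/12)(11/12) = 0.076389; P(data | bowl B) = (7/11)(4/11) = 0.2314; P(data | bowl C) = (9/12)(3/12) = 0.1875.
The prior-weighted likelihoods are 1/3 · 0.076389 = 0.025463, 1/3 · 0.2314 = 0.077135, 1/3 · 0.1875 = 0.0625; these sum to 0.1651.
Hence P(bowl A | data) = (0.025463) / (0.1651) = 0.15423.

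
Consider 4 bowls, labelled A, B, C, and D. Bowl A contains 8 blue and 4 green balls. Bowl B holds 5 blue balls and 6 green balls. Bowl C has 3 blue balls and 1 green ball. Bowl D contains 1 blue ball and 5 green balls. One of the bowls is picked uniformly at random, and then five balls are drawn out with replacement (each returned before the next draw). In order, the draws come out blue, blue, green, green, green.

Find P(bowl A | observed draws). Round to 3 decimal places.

0.220

For each hypothesis, P(data | H) works out to: P(data | bowl A) = (8/12)(8/12)(4/12)(4/12)(4/12) = 0.016461; P(data | bowl B) = (5/11)(5/11)(6/11)(6/11)(6/11) = 0.03353; P(data | bowl C) = (3/4)(3/4)(1/4)(1/4)(1/4) = 0.0087891; P(data | bowl D) = (1/6)(1/6)(5/6)(5/6)(5/6) = 0.016075.
Multiplying each by its prior: 1/4 · 0.016461 = 0.0041152, 1/4 · 0.03353 = 0.0083824, 1/4 · 0.0087891 = 0.0021973, 1/4 · 0.016075 = 0.0040188; these sum to 0.018714.
Hence P(bowl A | data) = (0.0041152) / (0.018714) = 0.2199.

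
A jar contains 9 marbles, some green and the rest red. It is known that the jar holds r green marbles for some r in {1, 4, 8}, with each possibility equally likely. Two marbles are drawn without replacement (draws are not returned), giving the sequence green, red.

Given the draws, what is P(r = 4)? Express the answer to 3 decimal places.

For each hypothesis, P(data | H) works out to: P(data | r = 1) = (1/9)(8/8) = 1/9; P(data | r = 4) = (4/9)(5/8) = 5/18; P(data | r = 8) = (8/9)(1/8) = 1/9.
Multiplying each by its prior: 1/3 · 1/9 = 1/27, 1/3 · 5/18 = 5/54, 1/3 · 1/9 = 1/27; these sum to 1/6.
By Bayes' rule, P(r = 4 | data) = (5/54) / (1/6) = 5/9.

0.556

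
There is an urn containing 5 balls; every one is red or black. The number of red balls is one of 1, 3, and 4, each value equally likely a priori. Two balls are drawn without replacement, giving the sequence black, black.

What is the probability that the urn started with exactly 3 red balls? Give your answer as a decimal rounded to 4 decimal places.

0.1429

Compute the likelihood of the observed sequence for each case: P(data | r = 1) = (4/5)(3/4) = 3/5; P(data | r = 3) = (2/5)(1/4) = 1/10; P(data | r = 4) = (1/5)(0/4) = 0.
Multiplying each by its prior: 1/3 · 3/5 = 1/5, 1/3 · 1/10 = 1/30, 1/3 · 0 = 0; summing to 7/30.
So P(r = 3 | data) = (1/30) / (7/30) = 1/7.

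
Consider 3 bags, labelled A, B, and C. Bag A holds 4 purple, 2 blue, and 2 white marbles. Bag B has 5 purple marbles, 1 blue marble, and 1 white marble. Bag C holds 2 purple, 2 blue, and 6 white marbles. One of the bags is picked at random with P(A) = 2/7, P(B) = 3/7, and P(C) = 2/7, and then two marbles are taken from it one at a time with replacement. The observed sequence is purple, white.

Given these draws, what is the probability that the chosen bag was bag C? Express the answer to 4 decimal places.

0.3015

Under each hypothesis, the probability of the observed sequence is: P(data | bag A) = (4/8)(2/8) = 0.125; P(data | bag B) = (5/7)(1/7) = 0.10204; P(data | bag C) = (2/10)(6/10) = 0.12.
Multiplying each by its prior: 2/7 · 0.125 = 0.035714, 3/7 · 0.10204 = 0.043732, 2/7 · 0.12 = 0.034286; with total 0.11373.
By Bayes' rule, P(bag C | data) = (0.034286) / (0.11373) = 0.30146.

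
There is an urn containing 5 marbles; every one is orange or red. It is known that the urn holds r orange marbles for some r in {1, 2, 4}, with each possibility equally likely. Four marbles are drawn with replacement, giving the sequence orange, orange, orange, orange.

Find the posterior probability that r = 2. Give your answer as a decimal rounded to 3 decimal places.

Under each hypothesis, the probability of the observed sequence is: P(data | r = 1) = (1/5)(1/5)(1/5)(1/5) = 0.0016; P(data | r = 2) = (2/5)(2/5)(2/5)(2/5) = 0.0256; P(data | r = 4) = (4/5)(4/5)(4/5)(4/5) = 0.4096.
The prior-weighted likelihoods are 1/3 · 0.0016 = 0.00053333, 1/3 · 0.0256 = 0.0085333, 1/3 · 0.4096 = 0.13653; with total 0.1456.
Hence P(r = 2 | data) = (0.0085333) / (0.1456) = 0.058608.

0.059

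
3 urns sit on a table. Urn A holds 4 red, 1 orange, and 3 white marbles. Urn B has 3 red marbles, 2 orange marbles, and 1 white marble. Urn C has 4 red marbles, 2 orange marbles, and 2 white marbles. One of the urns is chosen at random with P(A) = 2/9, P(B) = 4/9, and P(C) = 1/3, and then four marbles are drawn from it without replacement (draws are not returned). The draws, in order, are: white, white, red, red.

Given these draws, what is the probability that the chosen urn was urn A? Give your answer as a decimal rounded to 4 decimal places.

Compute the likelihood of the observed sequence for each case: P(data | urn A) = (3/8)(2/7)(4/6)(3/5) = 3/70; P(data | urn B) = (1/6)(0/5) = 0; P(data | urn C) = (2/8)(1/7)(4/6)(3/5) = 1/70.
Multiplying each by its prior: 2/9 · 3/70 = 1/105, 4/9 · 0 = 0, 1/3 · 1/70 = 1/210; with total 1/70.
So P(urn A | data) = (1/105) / (1/70) = 2/3.

0.6667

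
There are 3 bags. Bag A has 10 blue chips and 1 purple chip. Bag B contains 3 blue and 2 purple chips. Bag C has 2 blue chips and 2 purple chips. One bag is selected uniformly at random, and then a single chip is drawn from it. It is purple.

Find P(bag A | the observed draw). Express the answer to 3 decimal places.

0.092

Under each hypothesis, the probability of this draw is: P(data | bag A) = (1/11) = 1/11; P(data | bag B) = (2/5) = 2/5; P(data | bag C) = (2/4) = 1/2.
The prior-weighted likelihoods are 1/3 · 1/11 = 1/33, 1/3 · 2/5 = 2/15, 1/3 · 1/2 = 1/6; with total 109/330.
So P(bag A | data) = (1/33) / (109/330) = 10/109.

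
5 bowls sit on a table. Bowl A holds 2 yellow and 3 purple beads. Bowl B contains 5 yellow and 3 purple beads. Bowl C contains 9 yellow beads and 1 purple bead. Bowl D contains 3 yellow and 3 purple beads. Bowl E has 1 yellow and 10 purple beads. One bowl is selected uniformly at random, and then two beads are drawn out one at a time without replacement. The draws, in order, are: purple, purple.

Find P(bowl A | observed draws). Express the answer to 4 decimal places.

Compute the likelihood of the observed sequence for each case: P(data | bowl A) = (3/5)(2/4) = 0.3; P(data | bowl B) = (3/8)(2/7) = 0.10714; P(data | bowl C) = (1/10)(0/9) = 0; P(data | bowl D) = (3/6)(2/5) = 0.2; P(data | bowl E) = (10/11)(9/10) = 0.81818.
Multiplying each by its prior: 1/5 · 0.3 = 0.06, 1/5 · 0.10714 = 0.021429, 1/5 · 0 = 0, 1/5 · 0.2 = 0.04, 1/5 · 0.81818 = 0.16364; summing to 0.28506.
By Bayes' rule, P(bowl A | data) = (0.06) / (0.28506) = 0.21048.

0.2105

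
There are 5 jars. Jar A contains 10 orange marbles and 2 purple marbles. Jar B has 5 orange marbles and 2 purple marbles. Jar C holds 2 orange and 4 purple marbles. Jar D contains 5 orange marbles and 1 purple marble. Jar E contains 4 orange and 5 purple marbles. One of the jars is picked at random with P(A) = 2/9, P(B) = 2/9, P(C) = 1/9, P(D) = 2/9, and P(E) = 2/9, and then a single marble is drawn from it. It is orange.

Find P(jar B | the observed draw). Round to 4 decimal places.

0.2387

The likelihood of this draw under each hypothesis: P(data | jar A) = (10/12) = 5/6; P(data | jar B) = (5/7) = 5/7; P(data | jar C) = (2/6) = 1/3; P(data | jar D) = (5/6) = 5/6; P(data | jar E) = (4/9) = 4/9.
Weighting by the prior gives 2/9 · 5/6 = 5/27, 2/9 · 5/7 = 10/63, 1/9 · 1/3 = 1/27, 2/9 · 5/6 = 5/27, 2/9 · 4/9 = 8/81; with total 377/567.
Therefore the posterior P(jar B | data) = (10/63) / (377/567) = 90/377.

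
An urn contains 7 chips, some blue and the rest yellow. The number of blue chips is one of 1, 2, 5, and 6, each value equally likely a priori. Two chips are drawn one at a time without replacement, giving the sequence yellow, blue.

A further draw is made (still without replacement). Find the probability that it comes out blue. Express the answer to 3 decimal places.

0.500

The likelihood of the observed sequence under each hypothesis: P(data | r = 1) = (6/7)(1/6) = 1/7; P(data | r = 2) = (5/7)(2/6) = 5/21; P(data | r = 5) = (2/7)(5/6) = 5/21; P(data | r = 6) = (1/7)(6/6) = 1/7.
Weighting by the prior gives 1/4 · 1/7 = 1/28, 1/4 · 5/21 = 5/84, 1/4 · 5/21 = 5/84, 1/4 · 1/7 = 1/28; these sum to 4/21.
Normalising, the posterior is P(r = 1 | data) = 3/16, P(r = 2 | data) = 5/16, P(r = 5 | data) = 5/16, P(r = 6 | data) = 3/16.
Averaging over the posterior, P(blue next | data) = (0)(3/16) + (1/5)(5/16) + (4/5)(5/16) + (1)(3/16) = 1/2.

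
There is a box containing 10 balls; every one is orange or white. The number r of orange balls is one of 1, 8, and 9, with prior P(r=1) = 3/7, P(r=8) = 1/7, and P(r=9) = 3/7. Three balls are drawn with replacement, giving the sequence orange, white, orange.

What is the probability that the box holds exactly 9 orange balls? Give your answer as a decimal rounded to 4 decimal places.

0.6106

The likelihood of the observed sequence under each hypothesis: P(data | r = 1) = (1/10)(9/10)(1/10) = 0.009; P(data | r = 8) = (8/10)(2/10)(8/10) = 0.128; P(data | r = 9) = (9/10)(1/10)(9/10) = 0.081.
Weighting by the prior gives 3/7 · 0.009 = 0.0038571, 1/7 · 0.128 = 0.018286, 3/7 · 0.081 = 0.034714; with total 0.056857.
So P(r = 9 | data) = (0.034714) / (0.056857) = 0.61055.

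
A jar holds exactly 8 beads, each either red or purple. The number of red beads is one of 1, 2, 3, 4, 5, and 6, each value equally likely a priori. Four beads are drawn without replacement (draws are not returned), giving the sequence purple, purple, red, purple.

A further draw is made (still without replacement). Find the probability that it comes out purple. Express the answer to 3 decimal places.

0.667

The likelihood of the observed sequence under each hypothesis: P(data | r = 1) = (7/8)(6/7)(1/6)(5/5) = 1/8; P(data | r = 2) = (6/8)(5/7)(2/6)(4/5) = 1/7; P(data | r = 3) = (5/8)(4/7)(3/6)(3/5) = 3/28; P(data | r = 4) = (4/8)(3/7)(4/6)(2/5) = 2/35; P(data | r = 5) = (3/8)(2/7)(5/6)(1/5) = 1/56; P(data | r = 6) = (2/8)(1/7)(6/6)(0/5) = 0.
The prior-weighted likelihoods are 1/6 · 1/8 = 1/48, 1/6 · 1/7 = 1/42, 1/6 · 3/28 = 1/56, 1/6 · 2/35 = 1/105, 1/6 · 1/56 = 1/336, 1/6 · 0 = 0; these sum to 3/40.
Normalising, the posterior is P(r = 1 | data) = 5/18, P(r = 2 | data) = 20/63, P(r = 3 | data) = 5/21, P(r = 4 | data) = 8/63, P(r = 5 | data) = 5/126, P(r = 6 | data) = 0.
Averaging over the posterior, P(purple next | data) = (1)(5/18) + (3/4)(20/63) + (1/2)(5/21) + (1/4)(8/63) + (0)(5/126) = 2/3.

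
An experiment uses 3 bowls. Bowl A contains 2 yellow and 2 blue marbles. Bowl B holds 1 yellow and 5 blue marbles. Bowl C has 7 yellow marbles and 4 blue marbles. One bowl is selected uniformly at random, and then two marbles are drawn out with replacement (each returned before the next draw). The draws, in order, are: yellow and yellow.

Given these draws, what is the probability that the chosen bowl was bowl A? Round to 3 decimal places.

0.366

For each hypothesis, P(data | H) works out to: P(data | bowl A) = (2/4)(2/4) = 0.25; P(data | bowl B) = (1/6)(1/6) = 0.027778; P(data | bowl C) = (7/11)(7/11) = 0.40496.
Weighting by the prior gives 1/3 · 0.25 = 0.083333, 1/3 · 0.027778 = 0.0092593, 1/3 · 0.40496 = 0.13499; summing to 0.22758.
So P(bowl A | data) = (0.083333) / (0.22758) = 0.36617.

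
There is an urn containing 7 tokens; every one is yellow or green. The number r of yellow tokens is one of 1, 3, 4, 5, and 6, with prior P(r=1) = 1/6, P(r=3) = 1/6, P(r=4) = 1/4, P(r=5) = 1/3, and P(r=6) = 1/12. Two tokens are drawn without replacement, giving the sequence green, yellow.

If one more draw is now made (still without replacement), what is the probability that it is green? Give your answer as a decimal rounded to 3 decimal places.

The likelihood of the observed sequence under each hypothesis: P(data | r = 1) = (6/7)(1/6) = 1/7; P(data | r = 3) = (4/7)(3/6) = 2/7; P(data | r = 4) = (3/7)(4/6) = 2/7; P(data | r = 5) = (2/7)(5/6) = 5/21; P(data | r = 6) = (1/7)(6/6) = 1/7.
Weighting by the prior gives 1/6 · 1/7 = 1/42, 1/6 · 2/7 = 1/21, 1/4 · 2/7 = 1/14, 1/3 · 5/21 = 5/63, 1/12 · 1/7 = 1/84; with total 59/252.
Normalising, the posterior is P(r = 1 | data) = 6/59, P(r = 3 | data) = 12/59, P(r = 4 | data) = 18/59, P(r = 5 | data) = 20/59, P(r = 6 | data) = 3/59.
Averaging over the posterior, P(green next | data) = (1)(6/59) + (3/5)(12/59) + (2/5)(18/59) + (1/5)(20/59) + (0)(3/59) = 122/295.

0.414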